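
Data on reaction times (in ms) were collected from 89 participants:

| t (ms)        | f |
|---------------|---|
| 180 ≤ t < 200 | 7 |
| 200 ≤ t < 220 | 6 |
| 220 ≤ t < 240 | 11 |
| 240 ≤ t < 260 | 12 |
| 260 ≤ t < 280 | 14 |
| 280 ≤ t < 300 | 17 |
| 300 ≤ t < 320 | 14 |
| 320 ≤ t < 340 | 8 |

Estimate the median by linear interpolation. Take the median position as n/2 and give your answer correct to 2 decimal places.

Cumulative frequencies: 7, 13, 24, 36, 50, 67, 81, 89
n = 89; position = n/2 = 44.5.
This falls in the class 260 ≤ t < 280: L = 260, F = 36, f = 14, h = 20.
Median ≈ 260 + ((44.5 − 36) / 14) × 20 = 272.1429

272.14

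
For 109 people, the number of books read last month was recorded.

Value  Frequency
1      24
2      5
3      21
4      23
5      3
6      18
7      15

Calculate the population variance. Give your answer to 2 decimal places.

4.25

Values: 1, 2, 3, 4, 5, 6, 7
n = 109, Σfx = 417, mean = 3.8257
Σfx² = 2059
Σf(x − x̄)² = Σfx² − (Σfx)²/n = 2059 − 417²/109 = 463.6881
Population variance = 463.6881 / 109 = 4.2540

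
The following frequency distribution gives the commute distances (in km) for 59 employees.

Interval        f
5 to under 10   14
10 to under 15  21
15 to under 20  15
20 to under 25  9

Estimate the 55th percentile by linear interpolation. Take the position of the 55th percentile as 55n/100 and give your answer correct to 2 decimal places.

Cumulative frequencies: 14, 35, 50, 59
n = 59; position = 55n/100 = 32.45.
This falls in the class 10 to under 15: L = 10, F = 14, f = 21, h = 5.
55th percentile ≈ 10 + ((32.45 − 14) / 21) × 5 = 14.3929

14.39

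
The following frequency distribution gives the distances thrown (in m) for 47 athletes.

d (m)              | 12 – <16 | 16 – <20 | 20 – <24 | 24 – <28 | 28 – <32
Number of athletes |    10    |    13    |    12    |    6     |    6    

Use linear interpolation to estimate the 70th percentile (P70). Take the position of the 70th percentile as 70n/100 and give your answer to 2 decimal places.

Cumulative frequencies: 10, 23, 35, 41, 47
n = 47; position = 70n/100 = 32.9.
This falls in the class 20 – <24: L = 20, F = 23, f = 12, h = 4.
70th percentile ≈ 20 + ((32.9 − 23) / 12) × 4 = 23.3000

23.30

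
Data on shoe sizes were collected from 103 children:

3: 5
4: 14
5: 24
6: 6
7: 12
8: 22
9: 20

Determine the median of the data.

7

Cumulative frequencies: 5, 19, 43, 49, 61, 83, 103
n = 103, so the median is the value in position (n+1)/2 = 52.
Position 52 falls at value 7.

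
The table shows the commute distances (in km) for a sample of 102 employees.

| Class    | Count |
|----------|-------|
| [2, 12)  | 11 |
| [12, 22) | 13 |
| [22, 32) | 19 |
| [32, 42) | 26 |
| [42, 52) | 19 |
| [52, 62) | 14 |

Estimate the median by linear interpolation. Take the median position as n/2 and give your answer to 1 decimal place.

Cumulative frequencies: 11, 24, 43, 69, 88, 102
n = 102; position = n/2 = 51.
This falls in the class [32, 42): L = 32, F = 43, f = 26, h = 10.
Median ≈ 32 + ((51 − 43) / 26) × 10 = 35.0769

35.1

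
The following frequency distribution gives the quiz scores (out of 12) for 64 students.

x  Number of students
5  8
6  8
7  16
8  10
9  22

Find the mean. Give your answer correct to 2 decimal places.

7.47

Values: 5, 6, 7, 8, 9
Σfx = 8×5 + 8×6 + 16×7 + 10×8 + 22×9 = 478
n = Σf = 64
Mean = 478 / 64 = 7.4688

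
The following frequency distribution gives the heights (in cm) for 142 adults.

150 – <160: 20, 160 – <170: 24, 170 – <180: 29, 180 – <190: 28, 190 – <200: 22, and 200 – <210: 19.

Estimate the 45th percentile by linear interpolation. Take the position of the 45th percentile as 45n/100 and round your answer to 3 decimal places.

176.862

Cumulative frequencies: 20, 44, 73, 101, 123, 142
n = 142; position = 45n/100 = 63.9.
This falls in the class 170 – <180: L = 170, F = 44, f = 29, h = 10.
45th percentile ≈ 170 + ((63.9 − 44) / 29) × 10 = 176.8621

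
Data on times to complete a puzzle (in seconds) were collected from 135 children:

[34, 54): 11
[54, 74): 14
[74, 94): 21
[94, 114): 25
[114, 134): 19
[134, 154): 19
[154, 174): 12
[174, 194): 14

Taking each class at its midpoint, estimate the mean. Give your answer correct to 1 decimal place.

Midpoints: 44, 64, 84, 104, 124, 144, 164, 184
Σfm = 11×44 + 14×64 + 21×84 + 25×104 + 19×124 + 19×144 + 12×164 + 14×184 = 15380
n = Σf = 135
Mean = 15380 / 135 = 113.9259

113.9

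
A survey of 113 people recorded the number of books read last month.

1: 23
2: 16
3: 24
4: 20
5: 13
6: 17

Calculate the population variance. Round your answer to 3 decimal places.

Values: 1, 2, 3, 4, 5, 6
n = 113, Σfx = 374, mean = 3.3097
Σfx² = 1560
Σf(x − x̄)² = Σfx² − (Σfx)²/n = 1560 − 374²/113 = 322.1593
Population variance = 322.1593 / 113 = 2.8510

2.851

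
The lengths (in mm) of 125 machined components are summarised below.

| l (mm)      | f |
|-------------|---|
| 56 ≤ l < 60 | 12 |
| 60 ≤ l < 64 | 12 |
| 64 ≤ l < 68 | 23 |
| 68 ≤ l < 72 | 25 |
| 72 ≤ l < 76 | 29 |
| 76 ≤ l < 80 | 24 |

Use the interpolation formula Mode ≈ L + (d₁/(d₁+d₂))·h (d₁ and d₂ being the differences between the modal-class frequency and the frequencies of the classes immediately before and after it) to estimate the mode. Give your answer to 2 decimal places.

Modal class: 72 ≤ l < 76 (highest frequency 29).
d₁ = 29 − 25 = 4, d₂ = 29 − 24 = 5
Mode ≈ 72 + (4/(4+5)) × 4 = 72 + 1.7778 = 73.7778

73.78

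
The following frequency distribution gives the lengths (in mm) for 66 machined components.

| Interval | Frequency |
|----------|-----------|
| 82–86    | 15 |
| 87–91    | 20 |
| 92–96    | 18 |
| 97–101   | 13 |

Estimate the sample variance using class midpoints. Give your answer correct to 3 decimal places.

27.791

Midpoints: 84, 89, 94, 99
n = 66, Σfm = 6019, mean = 91.1970
Σfm² = 550721
Σf(m − x̄)² = Σfm² − (Σfm)²/n = 550721 − 6019²/66 = 1806.4394
Sample variance = 1806.4394 / 65 = 27.7914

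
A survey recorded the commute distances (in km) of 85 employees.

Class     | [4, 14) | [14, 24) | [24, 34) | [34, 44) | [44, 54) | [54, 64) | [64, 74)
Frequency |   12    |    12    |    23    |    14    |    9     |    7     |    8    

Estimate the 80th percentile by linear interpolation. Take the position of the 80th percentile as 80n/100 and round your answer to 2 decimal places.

Cumulative frequencies: 12, 24, 47, 61, 70, 77, 85
n = 85; position = 80n/100 = 68.
This falls in the class [44, 54): L = 44, F = 61, f = 9, h = 10.
80th percentile ≈ 44 + ((68 − 61) / 9) × 10 = 51.7778

51.78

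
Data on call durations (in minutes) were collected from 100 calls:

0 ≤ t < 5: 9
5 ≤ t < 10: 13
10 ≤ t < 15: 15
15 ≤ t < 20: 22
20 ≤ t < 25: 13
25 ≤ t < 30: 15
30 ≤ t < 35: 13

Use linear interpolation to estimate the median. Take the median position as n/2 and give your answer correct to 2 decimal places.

Cumulative frequencies: 9, 22, 37, 59, 72, 87, 100
n = 100; position = n/2 = 50.
This falls in the class 15 ≤ t < 20: L = 15, F = 37, f = 22, h = 5.
Median ≈ 15 + ((50 − 37) / 22) × 5 = 17.9545

17.95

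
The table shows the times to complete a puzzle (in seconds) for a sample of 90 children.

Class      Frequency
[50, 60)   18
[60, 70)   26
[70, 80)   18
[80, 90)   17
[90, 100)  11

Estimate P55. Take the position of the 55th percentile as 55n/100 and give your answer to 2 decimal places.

73.06

Cumulative frequencies: 18, 44, 62, 79, 90
n = 90; position = 55n/100 = 49.5.
This falls in the class [70, 80): L = 70, F = 44, f = 18, h = 10.
55th percentile ≈ 70 + ((49.5 − 44) / 18) × 10 = 73.0556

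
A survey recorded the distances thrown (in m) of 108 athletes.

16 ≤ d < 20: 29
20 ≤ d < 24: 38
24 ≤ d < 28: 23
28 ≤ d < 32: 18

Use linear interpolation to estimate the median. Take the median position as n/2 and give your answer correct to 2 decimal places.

22.63

Cumulative frequencies: 29, 67, 90, 108
n = 108; position = n/2 = 54.
This falls in the class 20 ≤ d < 24: L = 20, F = 29, f = 38, h = 4.
Median ≈ 20 + ((54 − 29) / 38) × 4 = 22.6316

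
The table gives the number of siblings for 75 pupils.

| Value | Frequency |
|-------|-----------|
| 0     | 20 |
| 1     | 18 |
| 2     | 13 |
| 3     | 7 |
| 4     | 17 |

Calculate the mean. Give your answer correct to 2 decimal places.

Values: 0, 1, 2, 3, 4
Σfx = 20×0 + 18×1 + 13×2 + 7×3 + 17×4 = 133
n = Σf = 75
Mean = 133 / 75 = 1.7733

1.77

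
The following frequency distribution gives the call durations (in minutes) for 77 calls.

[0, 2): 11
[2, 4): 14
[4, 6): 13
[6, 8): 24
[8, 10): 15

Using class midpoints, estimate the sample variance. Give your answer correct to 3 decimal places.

7.252

Midpoints: 1, 3, 5, 7, 9
n = 77, Σfm = 421, mean = 5.4675
Σfm² = 2853
Σf(m − x̄)² = Σfm² − (Σfm)²/n = 2853 − 421²/77 = 551.1688
Sample variance = 551.1688 / 76 = 7.2522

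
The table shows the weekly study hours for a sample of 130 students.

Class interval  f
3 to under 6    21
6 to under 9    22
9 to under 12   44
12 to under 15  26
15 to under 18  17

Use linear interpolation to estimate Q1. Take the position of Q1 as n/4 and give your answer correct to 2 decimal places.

Cumulative frequencies: 21, 43, 87, 113, 130
n = 130; position = n/4 = 32.5.
This falls in the class 6 to under 9: L = 6, F = 21, f = 22, h = 3.
Lower quartile ≈ 6 + ((32.5 − 21) / 22) × 3 = 7.5682

7.57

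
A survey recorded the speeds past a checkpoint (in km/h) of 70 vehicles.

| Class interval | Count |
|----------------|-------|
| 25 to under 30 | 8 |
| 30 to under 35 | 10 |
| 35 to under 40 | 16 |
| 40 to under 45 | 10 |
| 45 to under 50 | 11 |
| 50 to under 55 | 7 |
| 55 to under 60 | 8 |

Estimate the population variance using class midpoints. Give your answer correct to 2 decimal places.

Midpoints: 27.5, 32.5, 37.5, 42.5, 47.5, 52.5, 57.5
n = 70, Σfm = 2920, mean = 41.7143
Σfm² = 127737.5
Σf(m − x̄)² = Σfm² − (Σfm)²/n = 127737.5 − 2920²/70 = 5931.7857
Population variance = 5931.7857 / 70 = 84.7398

84.74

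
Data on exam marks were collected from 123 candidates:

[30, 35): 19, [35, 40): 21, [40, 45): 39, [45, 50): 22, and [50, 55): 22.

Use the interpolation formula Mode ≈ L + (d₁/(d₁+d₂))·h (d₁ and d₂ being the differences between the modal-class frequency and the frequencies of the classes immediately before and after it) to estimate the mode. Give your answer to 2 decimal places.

42.57

Modal class: [40, 45) (highest frequency 39).
d₁ = 39 − 21 = 18, d₂ = 39 − 22 = 17
Mode ≈ 40 + (18/(18+17)) × 5 = 40 + 2.5714 = 42.5714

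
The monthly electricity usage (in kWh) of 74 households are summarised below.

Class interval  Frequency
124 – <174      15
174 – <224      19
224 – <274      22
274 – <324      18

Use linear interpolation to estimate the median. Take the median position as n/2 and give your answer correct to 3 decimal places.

Cumulative frequencies: 15, 34, 56, 74
n = 74; position = n/2 = 37.
This falls in the class 224 – <274: L = 224, F = 34, f = 22, h = 50.
Median ≈ 224 + ((37 − 34) / 22) × 50 = 230.8182

230.818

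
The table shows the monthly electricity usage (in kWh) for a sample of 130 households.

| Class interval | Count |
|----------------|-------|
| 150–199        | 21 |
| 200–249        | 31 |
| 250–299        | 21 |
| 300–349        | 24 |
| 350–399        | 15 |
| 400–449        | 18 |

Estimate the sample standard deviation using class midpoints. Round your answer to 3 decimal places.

Midpoints: 174.5, 224.5, 274.5, 324.5, 374.5, 424.5
n = 130, Σfm = 37435, mean = 287.9615
Σfm² = 11658782.5
Σf(m − x̄)² = Σfm² − (Σfm)²/n = 11658782.5 − 37435²/130 = 878942.3077
Sample variance = 878942.3077 / 129 = 6813.5063
Standard deviation = √6813.5063 = 82.5440

82.544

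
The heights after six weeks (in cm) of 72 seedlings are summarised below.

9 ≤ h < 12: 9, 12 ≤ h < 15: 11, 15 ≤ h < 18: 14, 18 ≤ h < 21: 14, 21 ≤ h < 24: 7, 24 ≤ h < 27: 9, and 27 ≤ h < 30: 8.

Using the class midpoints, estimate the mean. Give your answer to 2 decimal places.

18.92

Midpoints: 10.5, 13.5, 16.5, 19.5, 22.5, 25.5, 28.5
Σfm = 9×10.5 + 11×13.5 + 14×16.5 + 14×19.5 + 7×22.5 + 9×25.5 + 8×28.5 = 1362
n = Σf = 72
Mean = 1362 / 72 = 18.9167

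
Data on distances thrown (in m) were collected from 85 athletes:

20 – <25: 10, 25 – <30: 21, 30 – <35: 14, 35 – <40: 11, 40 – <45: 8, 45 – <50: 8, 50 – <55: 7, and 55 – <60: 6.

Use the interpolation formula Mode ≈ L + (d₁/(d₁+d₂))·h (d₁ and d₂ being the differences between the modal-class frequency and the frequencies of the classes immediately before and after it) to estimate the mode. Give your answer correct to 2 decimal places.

28.06

Modal class: 25 – <30 (highest frequency 21).
d₁ = 21 − 10 = 11, d₂ = 21 − 14 = 7
Mode ≈ 25 + (11/(11+7)) × 5 = 25 + 3.0556 = 28.0556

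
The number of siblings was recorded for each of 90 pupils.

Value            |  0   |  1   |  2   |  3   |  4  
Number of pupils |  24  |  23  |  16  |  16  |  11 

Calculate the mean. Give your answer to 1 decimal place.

Values: 0, 1, 2, 3, 4
Σfx = 24×0 + 23×1 + 16×2 + 16×3 + 11×4 = 147
n = Σf = 90
Mean = 147 / 90 = 1.6333

1.6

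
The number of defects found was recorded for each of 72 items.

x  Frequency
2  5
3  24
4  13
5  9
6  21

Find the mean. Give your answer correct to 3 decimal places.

Values: 2, 3, 4, 5, 6
Σfx = 5×2 + 24×3 + 13×4 + 9×5 + 21×6 = 305
n = Σf = 72
Mean = 305 / 72 = 4.2361

4.236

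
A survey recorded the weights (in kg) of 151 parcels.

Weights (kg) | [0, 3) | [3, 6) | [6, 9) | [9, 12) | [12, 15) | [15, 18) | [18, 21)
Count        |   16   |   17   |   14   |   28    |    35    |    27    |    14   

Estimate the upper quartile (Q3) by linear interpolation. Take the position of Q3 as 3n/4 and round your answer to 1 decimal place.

15.4

Cumulative frequencies: 16, 33, 47, 75, 110, 137, 151
n = 151; position = 3n/4 = 113.25.
This falls in the class [15, 18): L = 15, F = 110, f = 27, h = 3.
Upper quartile ≈ 15 + ((113.25 − 110) / 27) × 3 = 15.3611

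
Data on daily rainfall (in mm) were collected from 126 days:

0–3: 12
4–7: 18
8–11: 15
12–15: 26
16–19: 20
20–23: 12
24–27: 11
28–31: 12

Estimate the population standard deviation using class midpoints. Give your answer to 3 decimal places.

Midpoints: 1.5, 5.5, 9.5, 13.5, 17.5, 21.5, 25.5, 29.5
n = 126, Σfm = 1853, mean = 14.7063
Σfm² = 35931.5
Σf(m − x̄)² = Σfm² − (Σfm)²/n = 35931.5 − 1853²/126 = 8680.6349
Population variance = 8680.6349 / 126 = 68.8939
Standard deviation = √68.8939 = 8.3002

8.300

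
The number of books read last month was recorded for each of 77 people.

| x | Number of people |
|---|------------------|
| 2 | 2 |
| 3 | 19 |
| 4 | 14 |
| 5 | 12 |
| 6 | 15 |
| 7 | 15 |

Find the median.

Cumulative frequencies: 2, 21, 35, 47, 62, 77
n = 77, so the median is the value in position (n+1)/2 = 39.
Position 39 falls at value 5.

5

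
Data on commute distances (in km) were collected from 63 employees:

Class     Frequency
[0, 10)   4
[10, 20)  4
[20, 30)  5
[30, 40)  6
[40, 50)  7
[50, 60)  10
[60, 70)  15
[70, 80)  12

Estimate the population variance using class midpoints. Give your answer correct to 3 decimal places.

456.740

Midpoints: 5, 15, 25, 35, 45, 55, 65, 75
n = 63, Σfm = 3155, mean = 50.0794
Σfm² = 186775
Σf(m − x̄)² = Σfm² − (Σfm)²/n = 186775 − 3155²/63 = 28774.6032
Population variance = 28774.6032 / 63 = 456.7397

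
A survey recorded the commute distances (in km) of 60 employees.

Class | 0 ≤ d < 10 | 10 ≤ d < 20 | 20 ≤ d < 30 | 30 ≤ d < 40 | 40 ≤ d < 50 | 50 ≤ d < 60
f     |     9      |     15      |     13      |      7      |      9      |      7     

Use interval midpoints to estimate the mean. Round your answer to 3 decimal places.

Midpoints: 5, 15, 25, 35, 45, 55
Σfm = 9×5 + 15×15 + 13×25 + 7×35 + 9×45 + 7×55 = 1630
n = Σf = 60
Mean = 1630 / 60 = 27.1667

27.167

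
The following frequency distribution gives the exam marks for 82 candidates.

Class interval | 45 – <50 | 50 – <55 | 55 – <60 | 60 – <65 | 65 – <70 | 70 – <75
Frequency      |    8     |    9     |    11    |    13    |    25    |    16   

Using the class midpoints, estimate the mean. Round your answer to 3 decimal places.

62.744

Midpoints: 47.5, 52.5, 57.5, 62.5, 67.5, 72.5
Σfm = 8×47.5 + 9×52.5 + 11×57.5 + 13×62.5 + 25×67.5 + 16×72.5 = 5145
n = Σf = 82
Mean = 5145 / 82 = 62.7439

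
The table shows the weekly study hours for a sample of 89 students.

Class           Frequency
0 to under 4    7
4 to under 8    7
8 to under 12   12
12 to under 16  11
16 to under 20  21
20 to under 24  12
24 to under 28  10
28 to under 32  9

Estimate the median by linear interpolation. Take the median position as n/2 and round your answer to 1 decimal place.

Cumulative frequencies: 7, 14, 26, 37, 58, 70, 80, 89
n = 89; position = n/2 = 44.5.
This falls in the class 16 to under 20: L = 16, F = 37, f = 21, h = 4.
Median ≈ 16 + ((44.5 − 37) / 21) × 4 = 17.4286

17.4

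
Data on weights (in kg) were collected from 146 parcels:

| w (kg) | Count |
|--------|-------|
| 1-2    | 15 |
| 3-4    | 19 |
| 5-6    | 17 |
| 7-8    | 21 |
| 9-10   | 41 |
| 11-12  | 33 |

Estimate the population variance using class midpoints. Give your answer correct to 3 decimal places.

Midpoints: 1.5, 3.5, 5.5, 7.5, 9.5, 11.5
n = 146, Σfm = 1109, mean = 7.5959
Σfm² = 10026.5
Σf(m − x̄)² = Σfm² − (Σfm)²/n = 10026.5 − 1109²/146 = 1602.6575
Population variance = 1602.6575 / 146 = 10.9771

10.977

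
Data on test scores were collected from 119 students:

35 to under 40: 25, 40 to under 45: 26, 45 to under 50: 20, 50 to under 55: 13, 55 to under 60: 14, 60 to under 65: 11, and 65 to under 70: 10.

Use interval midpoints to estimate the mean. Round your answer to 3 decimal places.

Midpoints: 37.5, 42.5, 47.5, 52.5, 57.5, 62.5, 67.5
Σfm = 25×37.5 + 26×42.5 + 20×47.5 + 13×52.5 + 14×57.5 + 11×62.5 + 10×67.5 = 5842.5
n = Σf = 119
Mean = 5842.5 / 119 = 49.0966

49.097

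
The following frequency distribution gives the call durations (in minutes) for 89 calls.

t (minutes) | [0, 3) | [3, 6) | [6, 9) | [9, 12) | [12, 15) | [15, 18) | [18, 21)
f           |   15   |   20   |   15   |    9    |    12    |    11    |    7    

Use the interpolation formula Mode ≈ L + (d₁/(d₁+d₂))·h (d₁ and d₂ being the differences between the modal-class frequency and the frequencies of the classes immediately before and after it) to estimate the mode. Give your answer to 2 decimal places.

Modal class: [3, 6) (highest frequency 20).
d₁ = 20 − 15 = 5, d₂ = 20 − 15 = 5
Mode ≈ 3 + (5/(5+5)) × 3 = 3 + 1.5000 = 4.5000

4.50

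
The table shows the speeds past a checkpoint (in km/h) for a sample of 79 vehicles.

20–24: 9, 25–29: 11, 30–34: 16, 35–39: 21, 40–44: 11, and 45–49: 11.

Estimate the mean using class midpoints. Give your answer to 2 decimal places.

Midpoints: 22, 27, 32, 37, 42, 47
Σfm = 9×22 + 11×27 + 16×32 + 21×37 + 11×42 + 11×47 = 2763
n = Σf = 79
Mean = 2763 / 79 = 34.9747

34.97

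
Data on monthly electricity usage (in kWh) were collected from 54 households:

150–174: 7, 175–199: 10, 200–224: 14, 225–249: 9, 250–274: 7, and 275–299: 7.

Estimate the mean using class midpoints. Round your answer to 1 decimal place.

Midpoints: 162, 187, 212, 237, 262, 287
Σfm = 7×162 + 10×187 + 14×212 + 9×237 + 7×262 + 7×287 = 11948
n = Σf = 54
Mean = 11948 / 54 = 221.2593

221.3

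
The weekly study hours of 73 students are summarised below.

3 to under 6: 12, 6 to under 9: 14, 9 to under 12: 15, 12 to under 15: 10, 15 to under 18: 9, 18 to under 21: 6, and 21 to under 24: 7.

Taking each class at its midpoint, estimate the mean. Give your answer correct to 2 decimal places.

11.98

Midpoints: 4.5, 7.5, 10.5, 13.5, 16.5, 19.5, 22.5
Σfm = 12×4.5 + 14×7.5 + 15×10.5 + 10×13.5 + 9×16.5 + 6×19.5 + 7×22.5 = 874.5
n = Σf = 73
Mean = 874.5 / 73 = 11.9795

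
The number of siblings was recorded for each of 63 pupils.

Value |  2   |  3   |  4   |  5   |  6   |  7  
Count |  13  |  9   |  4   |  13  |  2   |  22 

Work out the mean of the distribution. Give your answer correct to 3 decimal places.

Values: 2, 3, 4, 5, 6, 7
Σfx = 13×2 + 9×3 + 4×4 + 13×5 + 2×6 + 22×7 = 300
n = Σf = 63
Mean = 300 / 63 = 4.7619

4.762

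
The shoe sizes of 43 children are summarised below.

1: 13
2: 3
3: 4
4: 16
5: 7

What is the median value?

4

Cumulative frequencies: 13, 16, 20, 36, 43
n = 43, so the median is the value in position (n+1)/2 = 22.
Position 22 falls at value 4.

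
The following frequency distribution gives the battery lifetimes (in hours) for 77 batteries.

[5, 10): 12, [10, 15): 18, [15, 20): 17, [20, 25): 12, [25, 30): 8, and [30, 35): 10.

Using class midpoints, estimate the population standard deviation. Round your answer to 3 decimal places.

7.991

Midpoints: 7.5, 12.5, 17.5, 22.5, 27.5, 32.5
n = 77, Σfm = 1427.5, mean = 18.5390
Σfm² = 31381.25
Σf(m − x̄)² = Σfm² − (Σfm)²/n = 31381.25 − 1427.5²/77 = 4916.8831
Population variance = 4916.8831 / 77 = 63.8556
Standard deviation = √63.8556 = 7.9910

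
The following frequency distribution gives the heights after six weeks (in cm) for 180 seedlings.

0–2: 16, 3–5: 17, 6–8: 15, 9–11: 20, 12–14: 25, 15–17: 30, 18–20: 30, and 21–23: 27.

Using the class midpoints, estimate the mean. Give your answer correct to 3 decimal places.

13.100

Midpoints: 1, 4, 7, 10, 13, 16, 19, 22
Σfm = 16×1 + 17×4 + 15×7 + 20×10 + 25×13 + 30×16 + 30×19 + 27×22 = 2358
n = Σf = 180
Mean = 2358 / 180 = 13.1000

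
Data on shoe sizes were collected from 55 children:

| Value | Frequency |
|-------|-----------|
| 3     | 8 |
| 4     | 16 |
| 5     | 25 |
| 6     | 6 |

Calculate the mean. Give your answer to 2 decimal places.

Values: 3, 4, 5, 6
Σfx = 8×3 + 16×4 + 25×5 + 6×6 = 249
n = Σf = 55
Mean = 249 / 55 = 4.5273

4.53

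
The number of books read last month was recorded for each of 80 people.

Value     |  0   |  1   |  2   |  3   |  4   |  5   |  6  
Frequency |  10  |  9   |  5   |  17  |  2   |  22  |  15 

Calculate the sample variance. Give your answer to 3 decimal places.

Values: 0, 1, 2, 3, 4, 5, 6
n = 80, Σfx = 278, mean = 3.4750
Σfx² = 1304
Σf(x − x̄)² = Σfx² − (Σfx)²/n = 1304 − 278²/80 = 337.9500
Sample variance = 337.9500 / 79 = 4.2778

4.278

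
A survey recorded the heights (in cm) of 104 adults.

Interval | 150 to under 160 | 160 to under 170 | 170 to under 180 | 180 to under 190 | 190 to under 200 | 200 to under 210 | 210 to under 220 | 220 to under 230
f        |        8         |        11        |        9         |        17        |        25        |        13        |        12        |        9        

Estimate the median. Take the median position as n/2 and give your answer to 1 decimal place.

Cumulative frequencies: 8, 19, 28, 45, 70, 83, 95, 104
n = 104; position = n/2 = 52.
This falls in the class 190 to under 200: L = 190, F = 45, f = 25, h = 10.
Median ≈ 190 + ((52 − 45) / 25) × 10 = 192.8000

192.8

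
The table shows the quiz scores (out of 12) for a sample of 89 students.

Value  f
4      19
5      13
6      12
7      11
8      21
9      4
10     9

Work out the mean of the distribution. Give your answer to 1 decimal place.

Values: 4, 5, 6, 7, 8, 9, 10
Σfx = 19×4 + 13×5 + 12×6 + 11×7 + 21×8 + 4×9 + 9×10 = 584
n = Σf = 89
Mean = 584 / 89 = 6.5618

6.6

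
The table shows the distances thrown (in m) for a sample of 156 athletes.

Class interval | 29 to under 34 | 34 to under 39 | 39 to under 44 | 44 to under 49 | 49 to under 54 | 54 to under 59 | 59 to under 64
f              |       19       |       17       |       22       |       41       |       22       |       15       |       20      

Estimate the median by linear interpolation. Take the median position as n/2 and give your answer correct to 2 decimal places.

46.44

Cumulative frequencies: 19, 36, 58, 99, 121, 136, 156
n = 156; position = n/2 = 78.
This falls in the class 44 to under 49: L = 44, F = 58, f = 41, h = 5.
Median ≈ 44 + ((78 − 58) / 41) × 5 = 46.4390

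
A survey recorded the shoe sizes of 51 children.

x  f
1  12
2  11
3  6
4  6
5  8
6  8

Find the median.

Cumulative frequencies: 12, 23, 29, 35, 43, 51
n = 51, so the median is the value in position (n+1)/2 = 26.
Position 26 falls at value 3.

3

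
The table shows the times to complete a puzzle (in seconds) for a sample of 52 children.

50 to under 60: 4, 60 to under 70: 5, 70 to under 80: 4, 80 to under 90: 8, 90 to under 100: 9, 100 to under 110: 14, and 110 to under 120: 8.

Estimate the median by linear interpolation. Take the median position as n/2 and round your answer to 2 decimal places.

Cumulative frequencies: 4, 9, 13, 21, 30, 44, 52
n = 52; position = n/2 = 26.
This falls in the class 90 to under 100: L = 90, F = 21, f = 9, h = 10.
Median ≈ 90 + ((26 − 21) / 9) × 10 = 95.5556

95.56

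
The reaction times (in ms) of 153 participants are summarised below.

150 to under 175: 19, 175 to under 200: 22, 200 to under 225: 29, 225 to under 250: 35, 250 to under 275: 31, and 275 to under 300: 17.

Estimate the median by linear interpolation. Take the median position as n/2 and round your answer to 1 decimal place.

229.6

Cumulative frequencies: 19, 41, 70, 105, 136, 153
n = 153; position = n/2 = 76.5.
This falls in the class 225 to under 250: L = 225, F = 70, f = 35, h = 25.
Median ≈ 225 + ((76.5 − 70) / 35) × 25 = 229.6429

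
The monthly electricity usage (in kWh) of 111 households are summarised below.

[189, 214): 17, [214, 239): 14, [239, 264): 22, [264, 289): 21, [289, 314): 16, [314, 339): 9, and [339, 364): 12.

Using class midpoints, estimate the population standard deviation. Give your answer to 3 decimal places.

46.399

Midpoints: 201.5, 226.5, 251.5, 276.5, 301.5, 326.5, 351.5
n = 111, Σfm = 29916.5, mean = 269.5180
Σfm² = 8301999.75
Σf(m − x̄)² = Σfm² − (Σfm)²/n = 8301999.75 − 29916.5²/111 = 238963.9640
Population variance = 238963.9640 / 111 = 2152.8285
Standard deviation = √2152.8285 = 46.3986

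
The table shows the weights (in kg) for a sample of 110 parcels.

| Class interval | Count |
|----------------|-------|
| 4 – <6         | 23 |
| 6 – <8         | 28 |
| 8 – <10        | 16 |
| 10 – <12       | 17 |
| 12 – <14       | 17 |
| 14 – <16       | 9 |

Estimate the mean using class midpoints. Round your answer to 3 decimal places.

Midpoints: 5, 7, 9, 11, 13, 15
Σfm = 23×5 + 28×7 + 16×9 + 17×11 + 17×13 + 9×15 = 998
n = Σf = 110
Mean = 998 / 110 = 9.0727

9.073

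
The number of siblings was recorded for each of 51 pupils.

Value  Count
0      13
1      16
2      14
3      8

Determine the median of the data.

1

Cumulative frequencies: 13, 29, 43, 51
n = 51, so the median is the value in position (n+1)/2 = 26.
Position 26 falls at value 1.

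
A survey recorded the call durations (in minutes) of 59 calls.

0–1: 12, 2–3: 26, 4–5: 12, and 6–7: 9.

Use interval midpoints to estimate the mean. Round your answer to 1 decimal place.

Midpoints: 0.5, 2.5, 4.5, 6.5
Σfm = 12×0.5 + 26×2.5 + 12×4.5 + 9×6.5 = 183.5
n = Σf = 59
Mean = 183.5 / 59 = 3.1102

3.1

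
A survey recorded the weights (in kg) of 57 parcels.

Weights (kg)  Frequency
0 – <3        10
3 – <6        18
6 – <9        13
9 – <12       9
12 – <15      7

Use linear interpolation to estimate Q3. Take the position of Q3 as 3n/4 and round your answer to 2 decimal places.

Cumulative frequencies: 10, 28, 41, 50, 57
n = 57; position = 3n/4 = 42.75.
This falls in the class 9 – <12: L = 9, F = 41, f = 9, h = 3.
Upper quartile ≈ 9 + ((42.75 − 41) / 9) × 3 = 9.5833

9.58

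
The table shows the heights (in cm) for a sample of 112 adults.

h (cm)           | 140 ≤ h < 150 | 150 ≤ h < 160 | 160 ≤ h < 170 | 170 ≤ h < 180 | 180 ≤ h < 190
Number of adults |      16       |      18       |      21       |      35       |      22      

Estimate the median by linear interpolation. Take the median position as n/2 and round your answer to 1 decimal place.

Cumulative frequencies: 16, 34, 55, 90, 112
n = 112; position = n/2 = 56.
This falls in the class 170 ≤ h < 180: L = 170, F = 55, f = 35, h = 10.
Median ≈ 170 + ((56 − 55) / 35) × 10 = 170.2857

170.3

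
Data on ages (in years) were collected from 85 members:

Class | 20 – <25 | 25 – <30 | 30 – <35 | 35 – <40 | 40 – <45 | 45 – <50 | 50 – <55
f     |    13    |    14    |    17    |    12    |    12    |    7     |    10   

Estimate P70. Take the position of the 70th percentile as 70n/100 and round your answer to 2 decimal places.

41.46

Cumulative frequencies: 13, 27, 44, 56, 68, 75, 85
n = 85; position = 70n/100 = 59.5.
This falls in the class 40 – <45: L = 40, F = 56, f = 12, h = 5.
70th percentile ≈ 40 + ((59.5 − 56) / 12) × 5 = 41.4583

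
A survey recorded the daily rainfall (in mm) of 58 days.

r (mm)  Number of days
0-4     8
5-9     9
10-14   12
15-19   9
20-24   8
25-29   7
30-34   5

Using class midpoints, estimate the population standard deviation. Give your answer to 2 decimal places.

9.19

Midpoints: 2, 7, 12, 17, 22, 27, 32
n = 58, Σfm = 901, mean = 15.5345
Σfm² = 18897
Σf(m − x̄)² = Σfm² − (Σfm)²/n = 18897 − 901²/58 = 4900.4310
Population variance = 4900.4310 / 58 = 84.4902
Standard deviation = √84.4902 = 9.1919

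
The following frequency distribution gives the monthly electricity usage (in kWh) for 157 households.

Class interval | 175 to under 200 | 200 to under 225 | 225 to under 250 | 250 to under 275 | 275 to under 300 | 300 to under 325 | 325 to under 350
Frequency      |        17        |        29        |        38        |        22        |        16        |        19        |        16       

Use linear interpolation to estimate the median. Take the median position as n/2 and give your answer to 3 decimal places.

Cumulative frequencies: 17, 46, 84, 106, 122, 141, 157
n = 157; position = n/2 = 78.5.
This falls in the class 225 to under 250: L = 225, F = 46, f = 38, h = 25.
Median ≈ 225 + ((78.5 − 46) / 38) × 25 = 246.3816

246.382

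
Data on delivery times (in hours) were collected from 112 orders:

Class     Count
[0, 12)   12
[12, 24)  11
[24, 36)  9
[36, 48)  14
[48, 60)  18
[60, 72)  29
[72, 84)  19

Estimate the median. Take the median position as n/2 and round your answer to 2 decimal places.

Cumulative frequencies: 12, 23, 32, 46, 64, 93, 112
n = 112; position = n/2 = 56.
This falls in the class [48, 60): L = 48, F = 46, f = 18, h = 12.
Median ≈ 48 + ((56 − 46) / 18) × 12 = 54.6667

54.67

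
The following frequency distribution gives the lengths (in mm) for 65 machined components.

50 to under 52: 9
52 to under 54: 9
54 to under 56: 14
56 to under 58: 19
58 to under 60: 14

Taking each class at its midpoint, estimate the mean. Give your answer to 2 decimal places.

55.62

Midpoints: 51, 53, 55, 57, 59
Σfm = 9×51 + 9×53 + 14×55 + 19×57 + 14×59 = 3615
n = Σf = 65
Mean = 3615 / 65 = 55.6154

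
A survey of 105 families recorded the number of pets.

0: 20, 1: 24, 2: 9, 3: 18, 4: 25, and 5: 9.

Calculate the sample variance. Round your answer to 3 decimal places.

Values: 0, 1, 2, 3, 4, 5
n = 105, Σfx = 241, mean = 2.2952
Σfx² = 847
Σf(x − x̄)² = Σfx² − (Σfx)²/n = 847 − 241²/105 = 293.8476
Sample variance = 293.8476 / 104 = 2.8255

2.825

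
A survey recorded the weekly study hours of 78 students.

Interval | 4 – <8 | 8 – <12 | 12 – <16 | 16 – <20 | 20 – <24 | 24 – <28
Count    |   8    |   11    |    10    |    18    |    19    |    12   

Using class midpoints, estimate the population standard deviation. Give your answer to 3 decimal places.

6.257

Midpoints: 6, 10, 14, 18, 22, 26
n = 78, Σfm = 1352, mean = 17.3333
Σfm² = 26488
Σf(m − x̄)² = Σfm² − (Σfm)²/n = 26488 − 1352²/78 = 3053.3333
Population variance = 3053.3333 / 78 = 39.1453
Standard deviation = √39.1453 = 6.2566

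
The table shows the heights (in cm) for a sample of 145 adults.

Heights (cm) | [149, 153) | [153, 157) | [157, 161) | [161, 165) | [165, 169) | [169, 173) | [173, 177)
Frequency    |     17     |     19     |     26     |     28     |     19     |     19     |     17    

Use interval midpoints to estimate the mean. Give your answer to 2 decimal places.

Midpoints: 151, 155, 159, 163, 167, 171, 175
Σfm = 17×151 + 19×155 + 26×159 + 28×163 + 19×167 + 19×171 + 17×175 = 23607
n = Σf = 145
Mean = 23607 / 145 = 162.8069

162.81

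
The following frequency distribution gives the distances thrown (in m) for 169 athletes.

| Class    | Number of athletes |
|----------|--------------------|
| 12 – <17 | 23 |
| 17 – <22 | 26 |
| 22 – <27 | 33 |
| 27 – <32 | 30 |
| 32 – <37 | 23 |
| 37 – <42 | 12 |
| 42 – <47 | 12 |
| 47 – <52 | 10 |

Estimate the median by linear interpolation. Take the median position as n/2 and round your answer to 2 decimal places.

Cumulative frequencies: 23, 49, 82, 112, 135, 147, 159, 169
n = 169; position = n/2 = 84.5.
This falls in the class 27 – <32: L = 27, F = 82, f = 30, h = 5.
Median ≈ 27 + ((84.5 − 82) / 30) × 5 = 27.4167

27.42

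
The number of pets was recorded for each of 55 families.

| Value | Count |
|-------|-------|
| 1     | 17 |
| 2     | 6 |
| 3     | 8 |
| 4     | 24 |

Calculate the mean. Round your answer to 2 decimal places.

Values: 1, 2, 3, 4
Σfx = 17×1 + 6×2 + 8×3 + 24×4 = 149
n = Σf = 55
Mean = 149 / 55 = 2.7091

2.71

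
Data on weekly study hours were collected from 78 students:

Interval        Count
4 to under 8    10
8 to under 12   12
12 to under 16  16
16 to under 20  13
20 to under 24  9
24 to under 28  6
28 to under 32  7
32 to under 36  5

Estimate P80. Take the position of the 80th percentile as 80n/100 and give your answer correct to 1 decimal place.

25.6

Cumulative frequencies: 10, 22, 38, 51, 60, 66, 73, 78
n = 78; position = 80n/100 = 62.4.
This falls in the class 24 to under 28: L = 24, F = 60, f = 6, h = 4.
80th percentile ≈ 24 + ((62.4 − 60) / 6) × 4 = 25.6000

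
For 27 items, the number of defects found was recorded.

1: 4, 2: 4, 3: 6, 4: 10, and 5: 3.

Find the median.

3

Cumulative frequencies: 4, 8, 14, 24, 27
n = 27, so the median is the value in position (n+1)/2 = 14.
Position 14 falls at value 3.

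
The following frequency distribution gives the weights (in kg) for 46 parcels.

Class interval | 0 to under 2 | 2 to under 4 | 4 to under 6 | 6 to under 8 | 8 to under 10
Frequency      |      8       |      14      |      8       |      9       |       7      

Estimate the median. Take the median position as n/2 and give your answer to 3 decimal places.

Cumulative frequencies: 8, 22, 30, 39, 46
n = 46; position = n/2 = 23.
This falls in the class 4 to under 6: L = 4, F = 22, f = 8, h = 2.
Median ≈ 4 + ((23 − 22) / 8) × 2 = 4.2500

4.250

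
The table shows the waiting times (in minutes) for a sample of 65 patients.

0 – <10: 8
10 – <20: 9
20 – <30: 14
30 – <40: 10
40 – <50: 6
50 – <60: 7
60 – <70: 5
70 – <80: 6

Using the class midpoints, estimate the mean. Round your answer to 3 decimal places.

35.462

Midpoints: 5, 15, 25, 35, 45, 55, 65, 75
Σfm = 8×5 + 9×15 + 14×25 + 10×35 + 6×45 + 7×55 + 5×65 + 6×75 = 2305
n = Σf = 65
Mean = 2305 / 65 = 35.4615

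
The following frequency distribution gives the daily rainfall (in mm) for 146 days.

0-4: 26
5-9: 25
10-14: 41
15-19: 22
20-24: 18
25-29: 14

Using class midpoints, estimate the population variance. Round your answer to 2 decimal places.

Midpoints: 2, 7, 12, 17, 22, 27
n = 146, Σfm = 1867, mean = 12.7877
Σfm² = 32509
Σf(m − x̄)² = Σfm² − (Σfm)²/n = 32509 − 1867²/146 = 8634.4178
Population variance = 8634.4178 / 146 = 59.1398

59.14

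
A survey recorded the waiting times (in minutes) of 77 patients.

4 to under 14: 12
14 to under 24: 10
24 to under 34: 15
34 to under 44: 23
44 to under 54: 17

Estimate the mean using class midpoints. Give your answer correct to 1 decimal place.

32.0

Midpoints: 9, 19, 29, 39, 49
Σfm = 12×9 + 10×19 + 15×29 + 23×39 + 17×49 = 2463
n = Σf = 77
Mean = 2463 / 77 = 31.9870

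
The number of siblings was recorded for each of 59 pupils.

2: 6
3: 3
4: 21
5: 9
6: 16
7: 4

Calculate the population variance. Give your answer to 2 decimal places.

1.89

Values: 2, 3, 4, 5, 6, 7
n = 59, Σfx = 274, mean = 4.6441
Σfx² = 1384
Σf(x − x̄)² = Σfx² − (Σfx)²/n = 1384 − 274²/59 = 111.5254
Population variance = 111.5254 / 59 = 1.8903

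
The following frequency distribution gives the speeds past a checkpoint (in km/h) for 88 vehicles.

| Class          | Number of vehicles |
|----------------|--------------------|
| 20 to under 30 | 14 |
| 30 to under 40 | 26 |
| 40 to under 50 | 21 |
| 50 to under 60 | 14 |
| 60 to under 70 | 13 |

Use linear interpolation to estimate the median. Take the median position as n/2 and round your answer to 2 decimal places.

Cumulative frequencies: 14, 40, 61, 75, 88
n = 88; position = n/2 = 44.
This falls in the class 40 to under 50: L = 40, F = 40, f = 21, h = 10.
Median ≈ 40 + ((44 − 40) / 21) × 10 = 41.9048

41.90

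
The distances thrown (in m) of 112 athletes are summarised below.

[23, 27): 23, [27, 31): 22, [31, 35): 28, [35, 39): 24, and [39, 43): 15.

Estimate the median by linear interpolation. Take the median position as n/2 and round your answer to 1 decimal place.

Cumulative frequencies: 23, 45, 73, 97, 112
n = 112; position = n/2 = 56.
This falls in the class [31, 35): L = 31, F = 45, f = 28, h = 4.
Median ≈ 31 + ((56 − 45) / 28) × 4 = 32.5714

32.6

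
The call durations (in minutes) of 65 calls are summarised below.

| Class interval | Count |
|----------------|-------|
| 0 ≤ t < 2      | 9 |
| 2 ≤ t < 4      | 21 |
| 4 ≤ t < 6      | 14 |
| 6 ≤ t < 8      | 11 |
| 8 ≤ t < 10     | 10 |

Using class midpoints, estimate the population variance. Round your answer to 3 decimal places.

6.586

Midpoints: 1, 3, 5, 7, 9
n = 65, Σfm = 309, mean = 4.7538
Σfm² = 1897
Σf(m − x̄)² = Σfm² − (Σfm)²/n = 1897 − 309²/65 = 428.0615
Population variance = 428.0615 / 65 = 6.5856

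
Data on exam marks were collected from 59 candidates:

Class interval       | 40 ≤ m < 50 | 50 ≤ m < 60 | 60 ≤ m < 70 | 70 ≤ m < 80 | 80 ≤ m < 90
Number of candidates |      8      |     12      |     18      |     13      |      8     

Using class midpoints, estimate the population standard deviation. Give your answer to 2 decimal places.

Midpoints: 45, 55, 65, 75, 85
n = 59, Σfm = 3845, mean = 65.1695
Σfm² = 259475
Σf(m − x̄)² = Σfm² − (Σfm)²/n = 259475 − 3845²/59 = 8898.3051
Population variance = 8898.3051 / 59 = 150.8187
Standard deviation = √150.8187 = 12.2808

12.28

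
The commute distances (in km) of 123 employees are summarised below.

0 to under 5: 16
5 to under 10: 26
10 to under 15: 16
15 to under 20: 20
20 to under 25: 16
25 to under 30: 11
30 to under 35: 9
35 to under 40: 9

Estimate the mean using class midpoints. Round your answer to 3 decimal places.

Midpoints: 2.5, 7.5, 12.5, 17.5, 22.5, 27.5, 32.5, 37.5
Σfm = 16×2.5 + 26×7.5 + 16×12.5 + 20×17.5 + 16×22.5 + 11×27.5 + 9×32.5 + 9×37.5 = 2077.5
n = Σf = 123
Mean = 2077.5 / 123 = 16.8902

16.890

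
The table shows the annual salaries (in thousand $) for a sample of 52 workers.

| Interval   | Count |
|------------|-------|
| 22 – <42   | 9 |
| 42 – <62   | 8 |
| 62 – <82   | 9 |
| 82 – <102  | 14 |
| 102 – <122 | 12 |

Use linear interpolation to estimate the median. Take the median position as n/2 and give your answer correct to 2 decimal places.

82.00

Cumulative frequencies: 9, 17, 26, 40, 52
n = 52; position = n/2 = 26.
This falls in the class 62 – <82: L = 62, F = 17, f = 9, h = 20.
Median ≈ 62 + ((26 − 17) / 9) × 20 = 82.0000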